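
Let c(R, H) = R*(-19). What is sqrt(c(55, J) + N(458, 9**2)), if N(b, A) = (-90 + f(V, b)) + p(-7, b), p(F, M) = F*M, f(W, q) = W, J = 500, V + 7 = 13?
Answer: 17*I*sqrt(15) ≈ 65.841*I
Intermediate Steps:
V = 6 (V = -7 + 13 = 6)
c(R, H) = -19*R
N(b, A) = -84 - 7*b (N(b, A) = (-90 + 6) - 7*b = -84 - 7*b)
sqrt(c(55, J) + N(458, 9**2)) = sqrt(-19*55 + (-84 - 7*458)) = sqrt(-1045 + (-84 - 3206)) = sqrt(-1045 - 3290) = sqrt(-4335) = 17*I*sqrt(15)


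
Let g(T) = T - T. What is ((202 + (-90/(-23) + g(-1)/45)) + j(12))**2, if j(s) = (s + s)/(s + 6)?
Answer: 204490000/4761 ≈ 42951.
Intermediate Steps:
g(T) = 0
j(s) = 2*s/(6 + s) (j(s) = (2*s)/(6 + s) = 2*s/(6 + s))
((202 + (-90/(-23) + g(-1)/45)) + j(12))**2 = ((202 + (-90/(-23) + 0/45)) + 2*12/(6 + 12))**2 = ((202 + (-90*(-1/23) + 0*(1/45))) + 2*12/18)**2 = ((202 + (90/23 + 0)) + 2*12*(1/18))**2 = ((202 + 90/23) + 4/3)**2 = (4736/23 + 4/3)**2 = (14300/69)**2 = 204490000/4761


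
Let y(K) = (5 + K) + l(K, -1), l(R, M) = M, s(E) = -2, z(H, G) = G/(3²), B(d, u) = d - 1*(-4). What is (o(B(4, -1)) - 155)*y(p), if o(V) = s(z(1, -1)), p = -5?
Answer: 157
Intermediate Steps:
B(d, u) = 4 + d (B(d, u) = d + 4 = 4 + d)
z(H, G) = G/9
o(V) = -2
y(K) = 4 + K (y(K) = (5 + K) - 1 = 4 + K)
(o(B(4, -1)) - 155)*y(p) = (-2 - 155)*(4 - 5) = -157*(-1) = 157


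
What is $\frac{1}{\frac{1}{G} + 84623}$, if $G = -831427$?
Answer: $\frac{831427}{70357847020} \approx 1.1817 \cdot 10^{-5}$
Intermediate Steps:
$\frac{1}{\frac{1}{G} + 84623} = \frac{1}{\frac{1}{-831427} + 84623} = \frac{1}{- \frac{1}{831427} + 84623} = \frac{1}{\frac{70357847020}{831427}} = \frac{831427}{70357847020}$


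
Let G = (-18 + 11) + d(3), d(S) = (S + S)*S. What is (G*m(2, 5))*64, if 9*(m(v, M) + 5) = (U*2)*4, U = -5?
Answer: -59840/9 ≈ -6648.9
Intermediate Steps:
d(S) = 2*S² (d(S) = (2*S)*S = 2*S²)
m(v, M) = -85/9 (m(v, M) = -5 + (-5*2*4)/9 = -5 + (-10*4)/9 = -5 + (⅑)*(-40) = -5 - 40/9 = -85/9)
G = 11 (G = (-18 + 11) + 2*3² = -7 + 2*9 = -7 + 18 = 11)
(G*m(2, 5))*64 = (11*(-85/9))*64 = -935/9*64 = -59840/9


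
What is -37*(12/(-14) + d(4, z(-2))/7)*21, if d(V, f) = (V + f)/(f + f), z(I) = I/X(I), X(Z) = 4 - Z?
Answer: 2553/2 ≈ 1276.5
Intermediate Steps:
z(I) = I/(4 - I)
d(V, f) = (V + f)/(2*f) (d(V, f) = (V + f)/((2*f)) = (V + f)*(1/(2*f)) = (V + f)/(2*f))
-37*(12/(-14) + d(4, z(-2))/7)*21 = -37*(12/(-14) + ((4 - 1*(-2)/(-4 - 2))/(2*((-1*(-2)/(-4 - 2)))))/7)*21 = -37*(12*(-1/14) + ((4 - 1*(-2)/(-6))/(2*((-1*(-2)/(-6)))))*(⅐))*21 = -37*(-6/7 + ((4 - 1*(-2)*(-⅙))/(2*((-1*(-2)*(-⅙)))))*(⅐))*21 = -37*(-6/7 + ((4 - ⅓)/(2*(-⅓)))*(⅐))*21 = -37*(-6/7 + ((½)*(-3)*(11/3))*(⅐))*21 = -37*(-6/7 - 11/2*⅐)*21 = -37*(-6/7 - 11/14)*21 = -37*(-23/14)*21 = (851/14)*21 = 2553/2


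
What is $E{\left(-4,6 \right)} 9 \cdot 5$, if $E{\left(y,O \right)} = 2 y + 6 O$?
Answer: $1260$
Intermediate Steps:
$E{\left(-4,6 \right)} 9 \cdot 5 = \left(2 \left(-4\right) + 6 \cdot 6\right) 9 \cdot 5 = \left(-8 + 36\right) 9 \cdot 5 = 28 \cdot 9 \cdot 5 = 252 \cdot 5 = 1260$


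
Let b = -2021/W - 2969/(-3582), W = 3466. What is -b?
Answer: -762833/3103803 ≈ -0.24577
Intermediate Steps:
b = 762833/3103803 (b = -2021/3466 - 2969/(-3582) = -2021*1/3466 - 2969*(-1/3582) = -2021/3466 + 2969/3582 = 762833/3103803 ≈ 0.24577)
-b = -1*762833/3103803 = -762833/3103803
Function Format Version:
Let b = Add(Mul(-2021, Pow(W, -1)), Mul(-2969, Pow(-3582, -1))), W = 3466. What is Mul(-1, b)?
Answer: Rational(-762833, 3103803) ≈ -0.24577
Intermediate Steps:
b = Rational(762833, 3103803) (b = Add(Mul(-2021, Pow(3466, -1)), Mul(-2969, Pow(-3582, -1))) = Add(Mul(-2021, Rational(1, 3466)), Mul(-2969, Rational(-1, 3582))) = Add(Rational(-2021, 3466), Rational(2969, 3582)) = Rational(762833, 3103803) ≈ 0.24577)
Mul(-1, b) = Mul(-1, Rational(762833, 3103803)) = Rational(-762833, 3103803)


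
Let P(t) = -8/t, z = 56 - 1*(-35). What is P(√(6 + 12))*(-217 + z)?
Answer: 168*√2 ≈ 237.59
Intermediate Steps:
z = 91 (z = 56 + 35 = 91)
P(√(6 + 12))*(-217 + z) = (-8/√(6 + 12))*(-217 + 91) = -8*√2/6*(-126) = -4*√2/3*(-126) = 168*√2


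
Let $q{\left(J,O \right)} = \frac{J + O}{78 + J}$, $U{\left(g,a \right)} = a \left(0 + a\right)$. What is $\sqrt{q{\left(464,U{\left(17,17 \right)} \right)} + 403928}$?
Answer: $\frac{\sqrt{118659913118}}{542} \approx 635.55$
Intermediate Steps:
$U{\left(g,a \right)} = a^{2}$ ($U{\left(g,a \right)} = a a = a^{2}$)
$q{\left(J,O \right)} = \frac{J + O}{78 + J}$
$\sqrt{q{\left(464,U{\left(17,17 \right)} \right)} + 403928} = \sqrt{\frac{464 + 17^{2}}{78 + 464} + 403928} = \sqrt{\frac{464 + 289}{542} + 403928} = \sqrt{\frac{1}{542} \cdot 753 + 403928} = \sqrt{\frac{753}{542} + 403928} = \sqrt{\frac{218929729}{542}} = \frac{\sqrt{118659913118}}{542}$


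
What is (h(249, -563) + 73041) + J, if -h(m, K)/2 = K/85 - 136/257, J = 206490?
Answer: 6106667197/21845 ≈ 2.7955e+5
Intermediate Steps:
h(m, K) = 272/257 - 2*K/85 (h(m, K) = -2*(K/85 - 136/257) = -2*(-136/257 + K/85) = 272/257 - 2*K/85)
(h(249, -563) + 73041) + J = ((272/257 - 2/85*(-563)) + 73041) + 206490 = ((272/257 + 1126/85) + 73041) + 206490 = (312502/21845 + 73041) + 206490 = 1595893147/21845 + 206490 = 6106667197/21845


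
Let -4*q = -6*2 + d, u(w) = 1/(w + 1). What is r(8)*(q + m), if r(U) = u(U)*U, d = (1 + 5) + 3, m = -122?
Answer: -970/9 ≈ -107.78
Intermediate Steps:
u(w) = 1/(1 + w)
d = 9 (d = 6 + 3 = 9)
r(U) = U/(1 + U)
q = ¾ (q = -(-6*2 + 9)/4 = -(-12 + 9)/4 = -¼*(-3) = ¾ ≈ 0.75000)
r(8)*(q + m) = (8/(1 + 8))*(¾ - 122) = (8/9)*(-485/4) = -970/9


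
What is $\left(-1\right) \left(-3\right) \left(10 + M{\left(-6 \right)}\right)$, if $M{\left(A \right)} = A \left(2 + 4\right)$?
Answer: $-78$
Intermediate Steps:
$M{\left(A \right)} = 6 A$ ($M{\left(A \right)} = A 6 = 6 A$)
$\left(-1\right) \left(-3\right) \left(10 + M{\left(-6 \right)}\right) = \left(-1\right) \left(-3\right) \left(10 + 6 \left(-6\right)\right) = 3 \left(10 - 36\right) = 3 \left(-26\right) = -78$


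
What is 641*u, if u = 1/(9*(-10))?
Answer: -641/90 ≈ -7.1222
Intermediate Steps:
u = -1/90 (u = 1/(-90) = -1/90 ≈ -0.011111)
641*u = 641*(-1/90) = -641/90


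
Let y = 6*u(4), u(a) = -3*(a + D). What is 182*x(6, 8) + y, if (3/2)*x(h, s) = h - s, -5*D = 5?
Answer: -890/3 ≈ -296.67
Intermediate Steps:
D = -1 (D = -1/5*5 = -1)
x(h, s) = -2*s/3 + 2*h/3 (x(h, s) = 2*(h - s)/3 = -2*s/3 + 2*h/3)
u(a) = 3 - 3*a (u(a) = -3*(a - 1) = -3*(-1 + a) = 3 - 3*a)
y = -54 (y = 6*(3 - 3*4) = 6*(3 - 12) = 6*(-9) = -54)
182*x(6, 8) + y = 182*(-2/3*8 + (2/3)*6) - 54 = 182*(-16/3 + 4) - 54 = 182*(-4/3) - 54 = -728/3 - 54 = -890/3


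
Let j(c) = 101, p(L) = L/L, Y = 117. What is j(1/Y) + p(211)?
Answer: 102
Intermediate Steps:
p(L) = 1
j(1/Y) + p(211) = 101 + 1 = 102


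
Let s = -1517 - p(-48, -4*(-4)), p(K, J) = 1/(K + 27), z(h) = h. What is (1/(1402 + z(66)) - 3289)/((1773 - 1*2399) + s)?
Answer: 101393271/66062936 ≈ 1.5348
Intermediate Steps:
p(K, J) = 1/(27 + K)
s = -31856/21 (s = -1517 - 1/(27 - 48) = -1517 - 1/(-21) = -1517 - 1*(-1/21) = -1517 + 1/21 = -31856/21 ≈ -1517.0)
(1/(1402 + z(66)) - 3289)/((1773 - 1*2399) + s) = (1/(1402 + 66) - 3289)/((1773 - 1*2399) - 31856/21) = (1/1468 - 3289)/((1773 - 2399) - 31856/21) = (1/1468 - 3289)/(-626 - 31856/21) = -4828251/(1468*(-45002/21)) = -4828251/1468*(-21/45002) = 101393271/66062936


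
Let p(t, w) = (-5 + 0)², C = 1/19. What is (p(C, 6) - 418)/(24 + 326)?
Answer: -393/350 ≈ -1.1229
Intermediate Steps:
C = 1/19 ≈ 0.052632
p(t, w) = 25 (p(t, w) = (-5)² = 25)
(p(C, 6) - 418)/(24 + 326) = (25 - 418)/(24 + 326) = -393/350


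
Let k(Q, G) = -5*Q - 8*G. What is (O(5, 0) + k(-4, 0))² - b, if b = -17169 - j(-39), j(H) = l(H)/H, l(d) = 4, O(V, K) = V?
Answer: 693962/39 ≈ 17794.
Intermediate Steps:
k(Q, G) = -8*G - 5*Q
j(H) = 4/H
b = -669587/39 (b = -17169 - 4/(-39) = -17169 - 4*(-1)/39 = -17169 - 1*(-4/39) = -17169 + 4/39 = -669587/39 ≈ -17169.)
(O(5, 0) + k(-4, 0))² - b = (5 + (-8*0 - 5*(-4)))² - 1*(-669587/39) = (5 + (0 + 20))² + 669587/39 = (5 + 20)² + 669587/39 = 25² + 669587/39 = 625 + 669587/39 = 693962/39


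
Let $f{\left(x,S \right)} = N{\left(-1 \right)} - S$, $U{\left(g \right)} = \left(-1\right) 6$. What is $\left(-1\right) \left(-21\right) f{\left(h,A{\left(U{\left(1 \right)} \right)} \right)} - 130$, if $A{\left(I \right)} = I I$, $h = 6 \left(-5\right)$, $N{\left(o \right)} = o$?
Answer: $-907$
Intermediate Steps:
$h = -30$
$U{\left(g \right)} = -6$
$A{\left(I \right)} = I^{2}$
$f{\left(x,S \right)} = -1 - S$
$\left(-1\right) \left(-21\right) f{\left(h,A{\left(U{\left(1 \right)} \right)} \right)} - 130 = \left(-1\right) \left(-21\right) \left(-1 - \left(-6\right)^{2}\right) - 130 = 21 \left(-1 - 36\right) - 130 = 21 \left(-37\right) - 130 = -777 - 130 = -907$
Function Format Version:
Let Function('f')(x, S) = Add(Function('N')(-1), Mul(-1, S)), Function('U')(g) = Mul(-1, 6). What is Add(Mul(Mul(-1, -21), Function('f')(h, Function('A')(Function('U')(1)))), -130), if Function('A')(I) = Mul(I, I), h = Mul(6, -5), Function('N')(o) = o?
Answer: -907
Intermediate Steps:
h = -30
Function('U')(g) = -6
Function('A')(I) = Pow(I, 2)
Function('f')(x, S) = Add(-1, Mul(-1, S))
Add(Mul(Mul(-1, -21), Function('f')(h, Function('A')(Function('U')(1)))), -130) = Add(Mul(Mul(-1, -21), Add(-1, Mul(-1, Pow(-6, 2)))), -130) = Add(Mul(21, Add(-1, Mul(-1, 36))), -130) = Add(Mul(21, Add(-1, -36)), -130) = Add(Mul(21, -37), -130) = Add(-777, -130) = -907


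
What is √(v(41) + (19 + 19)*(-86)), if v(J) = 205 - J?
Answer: 4*I*√194 ≈ 55.714*I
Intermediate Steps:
√(v(41) + (19 + 19)*(-86)) = √((205 - 1*41) + (19 + 19)*(-86)) = √((205 - 41) + 38*(-86)) = √(164 - 3268) = √(-3104) = 4*I*√194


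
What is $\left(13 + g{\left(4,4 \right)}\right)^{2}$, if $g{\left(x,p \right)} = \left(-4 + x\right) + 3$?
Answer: $256$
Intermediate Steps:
$g{\left(x,p \right)} = -1 + x$
$\left(13 + g{\left(4,4 \right)}\right)^{2} = \left(13 + \left(-1 + 4\right)\right)^{2} = \left(13 + 3\right)^{2} = 16^{2} = 256$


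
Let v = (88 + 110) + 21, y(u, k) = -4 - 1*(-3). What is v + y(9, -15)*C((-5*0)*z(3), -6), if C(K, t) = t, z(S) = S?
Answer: 225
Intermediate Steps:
y(u, k) = -1 (y(u, k) = -4 + 3 = -1)
v = 219 (v = 198 + 21 = 219)
v + y(9, -15)*C((-5*0)*z(3), -6) = 219 - 1*(-6) = 219 + 6 = 225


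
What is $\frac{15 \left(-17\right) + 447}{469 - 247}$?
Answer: $\frac{32}{37} \approx 0.86486$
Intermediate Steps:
$\frac{15 \left(-17\right) + 447}{469 - 247} = \frac{-255 + 447}{222} = 192 \cdot \frac{1}{222} = \frac{32}{37}$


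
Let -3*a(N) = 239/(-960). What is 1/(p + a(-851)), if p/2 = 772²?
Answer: 2880/3432868079 ≈ 8.3895e-7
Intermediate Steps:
a(N) = 239/2880 (a(N) = -239/(3*(-960)) = -239*(-1)/(3*960) = -⅓*(-239/960) = 239/2880)
p = 1191968 (p = 2*772² = 2*595984 = 1191968)
1/(p + a(-851)) = 1/(1191968 + 239/2880) = 1/(3432868079/2880) = 2880/3432868079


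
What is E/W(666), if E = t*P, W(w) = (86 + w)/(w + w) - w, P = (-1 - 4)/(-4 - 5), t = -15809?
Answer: 584933/44318 ≈ 13.199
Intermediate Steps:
P = 5/9 (P = -5/(-9) = -5*(-⅑) = 5/9 ≈ 0.55556)
W(w) = -w + (86 + w)/(2*w) (W(w) = (86 + w)/((2*w)) - w = (86 + w)*(1/(2*w)) - w = (86 + w)/(2*w) - w = -w + (86 + w)/(2*w))
E = -79045/9 (E = -15809*5/9 = -79045/9 ≈ -8782.8)
E/W(666) = -79045/(9*(½ - 1*666 + 43/666)) = -79045/(9*(½ - 666 + 43*(1/666))) = -79045/(9*(½ - 666 + 43/666)) = -79045/(9*(-221590/333)) = -79045/9*(-333/221590) = 584933/44318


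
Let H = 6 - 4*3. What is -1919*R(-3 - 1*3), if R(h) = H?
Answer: 11514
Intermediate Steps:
H = -6 (H = 6 - 12 = -6)
R(h) = -6
-1919*R(-3 - 1*3) = -1919*(-6) = 11514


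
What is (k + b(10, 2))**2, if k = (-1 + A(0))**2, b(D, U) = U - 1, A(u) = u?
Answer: 4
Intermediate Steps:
b(D, U) = -1 + U
k = 1 (k = (-1 + 0)**2 = (-1)**2 = 1)
(k + b(10, 2))**2 = (1 + (-1 + 2))**2 = (1 + 1)**2 = 2**2 = 4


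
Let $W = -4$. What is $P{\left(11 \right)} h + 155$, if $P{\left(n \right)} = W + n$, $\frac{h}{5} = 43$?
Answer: $1660$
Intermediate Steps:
$h = 215$ ($h = 5 \cdot 43 = 215$)
$P{\left(n \right)} = -4 + n$
$P{\left(11 \right)} h + 155 = \left(-4 + 11\right) 215 + 155 = 7 \cdot 215 + 155 = 1505 + 155 = 1660$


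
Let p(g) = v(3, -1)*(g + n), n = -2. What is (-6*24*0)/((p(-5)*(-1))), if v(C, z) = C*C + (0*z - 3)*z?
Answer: 0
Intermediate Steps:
v(C, z) = C² - 3*z (v(C, z) = C² + (0 - 3)*z = C² - 3*z)
p(g) = -24 + 12*g (p(g) = (3² - 3*(-1))*(g - 2) = (9 + 3)*(-2 + g) = 12*(-2 + g) = -24 + 12*g)
(-6*24*0)/((p(-5)*(-1))) = (-6*24*0)/(((-24 + 12*(-5))*(-1))) = (-144*0)/(((-24 - 60)*(-1))) = 0/((-84*(-1))) = 0/84 = 0*(1/84) = 0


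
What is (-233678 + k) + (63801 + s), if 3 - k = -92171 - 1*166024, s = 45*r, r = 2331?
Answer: 193216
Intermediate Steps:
s = 104895 (s = 45*2331 = 104895)
k = 258198 (k = 3 - (-92171 - 1*166024) = 3 - (-92171 - 166024) = 3 - 1*(-258195) = 3 + 258195 = 258198)
(-233678 + k) + (63801 + s) = (-233678 + 258198) + (63801 + 104895) = 24520 + 168696 = 193216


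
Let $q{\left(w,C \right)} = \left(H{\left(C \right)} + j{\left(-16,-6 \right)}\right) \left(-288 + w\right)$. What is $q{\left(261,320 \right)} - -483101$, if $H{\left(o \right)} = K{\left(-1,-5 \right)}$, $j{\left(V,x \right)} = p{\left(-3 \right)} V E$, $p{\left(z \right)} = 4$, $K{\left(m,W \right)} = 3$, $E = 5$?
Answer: $491660$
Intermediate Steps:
$j{\left(V,x \right)} = 20 V$ ($j{\left(V,x \right)} = 4 V 5 = 20 V$)
$H{\left(o \right)} = 3$
$q{\left(w,C \right)} = 91296 - 317 w$ ($q{\left(w,C \right)} = \left(3 + 20 \left(-16\right)\right) \left(-288 + w\right) = \left(3 - 320\right) \left(-288 + w\right) = - 317 \left(-288 + w\right) = 91296 - 317 w$)
$q{\left(261,320 \right)} - -483101 = \left(91296 - 82737\right) - -483101 = \left(91296 - 82737\right) + 483101 = 8559 + 483101 = 491660$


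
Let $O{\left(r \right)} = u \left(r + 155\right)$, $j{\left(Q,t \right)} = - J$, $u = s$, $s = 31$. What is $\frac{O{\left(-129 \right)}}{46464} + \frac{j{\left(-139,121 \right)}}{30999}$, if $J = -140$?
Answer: $\frac{1749453}{80018752} \approx 0.021863$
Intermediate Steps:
$u = 31$
$j{\left(Q,t \right)} = 140$ ($j{\left(Q,t \right)} = \left(-1\right) \left(-140\right) = 140$)
$O{\left(r \right)} = 4805 + 31 r$ ($O{\left(r \right)} = 31 \left(r + 155\right) = 31 \left(155 + r\right) = 4805 + 31 r$)
$\frac{O{\left(-129 \right)}}{46464} + \frac{j{\left(-139,121 \right)}}{30999} = \frac{4805 + 31 \left(-129\right)}{46464} + \frac{140}{30999} = \left(4805 - 3999\right) \frac{1}{46464} + 140 \cdot \frac{1}{30999} = 806 \cdot \frac{1}{46464} + \frac{140}{30999} = \frac{403}{23232} + \frac{140}{30999} = \frac{1749453}{80018752}$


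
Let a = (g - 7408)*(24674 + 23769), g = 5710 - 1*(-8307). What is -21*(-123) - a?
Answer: -320157204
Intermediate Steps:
g = 14017 (g = 5710 + 8307 = 14017)
a = 320159787 (a = (14017 - 7408)*(24674 + 23769) = 6609*48443 = 320159787)
-21*(-123) - a = -21*(-123) - 1*320159787 = 2583 - 320159787 = -320157204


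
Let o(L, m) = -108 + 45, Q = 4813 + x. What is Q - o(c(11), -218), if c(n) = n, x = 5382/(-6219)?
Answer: 3368718/691 ≈ 4875.1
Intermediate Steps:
x = -598/691 (x = 5382*(-1/6219) = -598/691 ≈ -0.86541)
Q = 3325185/691 (Q = 4813 - 598/691 = 3325185/691 ≈ 4812.1)
o(L, m) = -63
Q - o(c(11), -218) = 3325185/691 - 1*(-63) = 3325185/691 + 63 = 3368718/691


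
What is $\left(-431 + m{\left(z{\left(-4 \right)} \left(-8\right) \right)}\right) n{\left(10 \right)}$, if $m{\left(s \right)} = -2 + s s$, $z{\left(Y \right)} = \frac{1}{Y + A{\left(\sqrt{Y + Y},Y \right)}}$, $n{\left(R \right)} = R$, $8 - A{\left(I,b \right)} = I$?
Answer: $\frac{10 \left(- 866 \sqrt{2} - 425 i\right)}{i + 2 \sqrt{2}} \approx -4321.1 + 25.142 i$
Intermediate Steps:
$A{\left(I,b \right)} = 8 - I$
$z{\left(Y \right)} = \frac{1}{8 + Y - \sqrt{2} \sqrt{Y}}$ ($z{\left(Y \right)} = \frac{1}{Y - \left(-8 + \sqrt{Y + Y}\right)} = \frac{1}{Y - \left(-8 + \sqrt{2 Y}\right)} = \frac{1}{Y - \left(-8 + \sqrt{2} \sqrt{Y}\right)} = \frac{1}{8 + Y - \sqrt{2} \sqrt{Y}}$)
$m{\left(s \right)} = -2 + s^{2}$
$\left(-431 + m{\left(z{\left(-4 \right)} \left(-8\right) \right)}\right) n{\left(10 \right)} = \left(-431 - \left(2 - \left(\frac{1}{8 - 4 - \sqrt{2} \sqrt{-4}} \left(-8\right)\right)^{2}\right)\right) 10 = \left(-431 - \left(2 - \left(\frac{1}{8 - 4 - \sqrt{2} \cdot 2 i} \left(-8\right)\right)^{2}\right)\right) 10 = \left(-431 - \left(2 - \left(\frac{1}{8 - 4 - 2 i \sqrt{2}} \left(-8\right)\right)^{2}\right)\right) 10 = \left(-431 - \left(2 - \left(\frac{1}{4 - 2 i \sqrt{2}} \left(-8\right)\right)^{2}\right)\right) 10 = \left(-431 - \left(2 - \left(- \frac{8}{4 - 2 i \sqrt{2}}\right)^{2}\right)\right) 10 = \left(-431 - \left(2 - \frac{64}{\left(4 - 2 i \sqrt{2}\right)^{2}}\right)\right) 10 = \left(-433 + \frac{64}{\left(4 - 2 i \sqrt{2}\right)^{2}}\right) 10 = -4330 + \frac{640}{\left(4 - 2 i \sqrt{2}\right)^{2}}$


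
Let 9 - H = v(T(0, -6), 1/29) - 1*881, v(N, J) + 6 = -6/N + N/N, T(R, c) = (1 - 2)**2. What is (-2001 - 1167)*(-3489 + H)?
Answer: 8198784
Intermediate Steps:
T(R, c) = 1 (T(R, c) = (-1)**2 = 1)
v(N, J) = -5 - 6/N (v(N, J) = -6 + (-6/N + N/N) = -6 + (-6/N + 1) = -6 + (1 - 6/N) = -5 - 6/N)
H = 901 (H = 9 - ((-5 - 6/1) - 1*881) = 9 - ((-5 - 6*1) - 881) = 9 - ((-5 - 6) - 881) = 9 - (-11 - 881) = 9 - 1*(-892) = 9 + 892 = 901)
(-2001 - 1167)*(-3489 + H) = (-2001 - 1167)*(-3489 + 901) = -3168*(-2588) = 8198784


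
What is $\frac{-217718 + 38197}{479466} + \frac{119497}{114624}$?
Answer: $\frac{2039851861}{3053239488} \approx 0.66809$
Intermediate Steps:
$\frac{-217718 + 38197}{479466} + \frac{119497}{114624} = \left(-179521\right) \frac{1}{479466} + 119497 \cdot \frac{1}{114624} = - \frac{179521}{479466} + \frac{119497}{114624} = \frac{2039851861}{3053239488}$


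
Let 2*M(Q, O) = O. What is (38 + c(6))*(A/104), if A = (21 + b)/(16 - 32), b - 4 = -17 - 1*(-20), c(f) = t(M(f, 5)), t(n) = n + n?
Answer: -301/416 ≈ -0.72356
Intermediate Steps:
M(Q, O) = O/2
t(n) = 2*n
c(f) = 5 (c(f) = 2*((1/2)*5) = 2*(5/2) = 5)
b = 7 (b = 4 + (-17 - 1*(-20)) = 4 + (-17 + 20) = 4 + 3 = 7)
A = -7/4 (A = (21 + 7)/(16 - 32) = 28/(-16) = 28*(-1/16) = -7/4 ≈ -1.7500)
(38 + c(6))*(A/104) = (38 + 5)*(-7/4/104) = 43*(-7/4*1/104) = 43*(-7/416) = -301/416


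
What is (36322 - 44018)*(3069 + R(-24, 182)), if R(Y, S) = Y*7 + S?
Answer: -23726768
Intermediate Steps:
R(Y, S) = S + 7*Y (R(Y, S) = 7*Y + S = S + 7*Y)
(36322 - 44018)*(3069 + R(-24, 182)) = (36322 - 44018)*(3069 + (182 + 7*(-24))) = -7696*(3069 + (182 - 168)) = -7696*(3069 + 14) = -7696*3083 = -23726768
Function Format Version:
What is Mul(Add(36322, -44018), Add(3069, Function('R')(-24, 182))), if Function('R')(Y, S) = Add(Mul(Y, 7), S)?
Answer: -23726768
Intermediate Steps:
Function('R')(Y, S) = Add(S, Mul(7, Y)) (Function('R')(Y, S) = Add(Mul(7, Y), S) = Add(S, Mul(7, Y)))
Mul(Add(36322, -44018), Add(3069, Function('R')(-24, 182))) = Mul(Add(36322, -44018), Add(3069, Add(182, Mul(7, -24)))) = Mul(-7696, Add(3069, Add(182, -168))) = Mul(-7696, Add(3069, 14)) = Mul(-7696, 3083) = -23726768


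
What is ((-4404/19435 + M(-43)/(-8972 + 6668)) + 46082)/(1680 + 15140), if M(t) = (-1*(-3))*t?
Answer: 687821071993/251056665600 ≈ 2.7397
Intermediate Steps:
M(t) = 3*t
((-4404/19435 + M(-43)/(-8972 + 6668)) + 46082)/(1680 + 15140) = ((-4404/19435 + (3*(-43))/(-8972 + 6668)) + 46082)/(1680 + 15140) = ((-4404*1/19435 - 129/(-2304)) + 46082)/16820 = ((-4404/19435 - 129*(-1/2304)) + 46082)*(1/16820) = ((-4404/19435 + 43/768) + 46082)*(1/16820) = (-2546567/14926080 + 46082)*(1/16820) = (687821071993/14926080)*(1/16820) = 687821071993/251056665600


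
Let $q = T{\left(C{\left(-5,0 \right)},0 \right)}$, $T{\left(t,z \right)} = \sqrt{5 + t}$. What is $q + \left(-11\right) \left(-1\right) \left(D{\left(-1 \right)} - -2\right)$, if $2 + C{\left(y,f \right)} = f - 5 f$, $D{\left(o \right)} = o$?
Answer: $11 + \sqrt{3} \approx 12.732$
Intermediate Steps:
$C{\left(y,f \right)} = -2 - 4 f$ ($C{\left(y,f \right)} = -2 + \left(f - 5 f\right) = -2 - 4 f$)
$q = \sqrt{3}$ ($q = \sqrt{5 - 2} = \sqrt{3} \approx 1.732$)
$q + \left(-11\right) \left(-1\right) \left(D{\left(-1 \right)} - -2\right) = \sqrt{3} + \left(-11\right) \left(-1\right) \left(-1 - -2\right) = \sqrt{3} + 11 \left(-1 + 2\right) = \sqrt{3} + 11 \cdot 1 = \sqrt{3} + 11 = 11 + \sqrt{3}$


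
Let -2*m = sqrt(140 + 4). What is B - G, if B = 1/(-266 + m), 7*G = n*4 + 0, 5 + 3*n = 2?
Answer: 1081/1904 ≈ 0.56775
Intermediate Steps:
n = -1 (n = -5/3 + (1/3)*2 = -5/3 + 2/3 = -1)
m = -6 (m = -sqrt(140 + 4)/2 = -sqrt(144)/2 = -1/2*12 = -6)
G = -4/7 (G = (-1*4 + 0)/7 = (-4 + 0)/7 = (1/7)*(-4) = -4/7 ≈ -0.57143)
B = -1/272 (B = 1/(-266 - 6) = 1/(-272) = -1/272 ≈ -0.0036765)
B - G = -1/272 - 1*(-4/7) = -1/272 + 4/7 = 1081/1904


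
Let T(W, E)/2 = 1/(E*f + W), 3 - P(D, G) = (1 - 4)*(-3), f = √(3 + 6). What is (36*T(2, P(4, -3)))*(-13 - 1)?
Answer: 63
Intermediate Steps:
f = 3 (f = √9 = 3)
P(D, G) = -6 (P(D, G) = 3 - (1 - 4)*(-3) = 3 - (-3)*(-3) = 3 - 1*9 = 3 - 9 = -6)
T(W, E) = 2/(W + 3*E) (T(W, E) = 2/(E*3 + W) = 2/(3*E + W) = 2/(W + 3*E))
(36*T(2, P(4, -3)))*(-13 - 1) = (36*(2/(2 + 3*(-6))))*(-13 - 1) = (36*(2/(2 - 18)))*(-14) = (36*(2/(-16)))*(-14) = (36*(2*(-1/16)))*(-14) = (36*(-⅛))*(-14) = -9/2*(-14) = 63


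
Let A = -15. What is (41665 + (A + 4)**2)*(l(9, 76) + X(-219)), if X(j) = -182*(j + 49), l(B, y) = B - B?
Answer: 1292858840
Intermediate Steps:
l(B, y) = 0
X(j) = -8918 - 182*j (X(j) = -182*(49 + j) = -8918 - 182*j)
(41665 + (A + 4)**2)*(l(9, 76) + X(-219)) = (41665 + (-15 + 4)**2)*(0 + (-8918 - 182*(-219))) = (41665 + (-11)**2)*(0 + (-8918 + 39858)) = (41665 + 121)*(0 + 30940) = 41786*30940 = 1292858840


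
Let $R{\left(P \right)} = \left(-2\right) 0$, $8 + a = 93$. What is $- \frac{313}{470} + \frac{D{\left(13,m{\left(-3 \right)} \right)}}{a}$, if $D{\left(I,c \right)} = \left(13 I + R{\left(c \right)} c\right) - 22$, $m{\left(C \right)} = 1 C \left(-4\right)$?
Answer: $\frac{8497}{7990} \approx 1.0635$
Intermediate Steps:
$a = 85$ ($a = -8 + 93 = 85$)
$m{\left(C \right)} = - 4 C$ ($m{\left(C \right)} = 1 \left(- 4 C\right) = - 4 C$)
$R{\left(P \right)} = 0$
$D{\left(I,c \right)} = -22 + 13 I$ ($D{\left(I,c \right)} = \left(13 I + 0 c\right) - 22 = \left(13 I + 0\right) - 22 = 13 I - 22 = -22 + 13 I$)
$- \frac{313}{470} + \frac{D{\left(13,m{\left(-3 \right)} \right)}}{a} = - \frac{313}{470} + \frac{-22 + 13 \cdot 13}{85} = \left(-313\right) \frac{1}{470} + \left(-22 + 169\right) \frac{1}{85} = - \frac{313}{470} + 147 \cdot \frac{1}{85} = - \frac{313}{470} + \frac{147}{85} = \frac{8497}{7990}$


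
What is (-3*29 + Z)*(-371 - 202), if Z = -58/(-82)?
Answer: 2027274/41 ≈ 49446.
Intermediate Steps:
Z = 29/41 (Z = -58*(-1/82) = 29/41 ≈ 0.70732)
(-3*29 + Z)*(-371 - 202) = (-3*29 + 29/41)*(-371 - 202) = (-87 + 29/41)*(-573) = -3538/41*(-573) = 2027274/41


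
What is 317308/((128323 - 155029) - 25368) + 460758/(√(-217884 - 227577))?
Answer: -158654/26037 - 153586*I*√445461/148487 ≈ -6.0934 - 690.35*I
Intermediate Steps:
317308/((128323 - 155029) - 25368) + 460758/(√(-217884 - 227577)) = 317308/(-26706 - 25368) + 460758/(√(-445461)) = 317308/(-52074) + 460758/((I*√445461)) = 317308*(-1/52074) + 460758*(-I*√445461/445461) = -158654/26037 - 153586*I*√445461/148487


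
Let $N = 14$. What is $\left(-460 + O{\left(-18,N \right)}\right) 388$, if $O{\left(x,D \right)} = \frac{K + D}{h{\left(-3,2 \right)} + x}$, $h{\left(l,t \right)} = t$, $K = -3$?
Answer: $- \frac{714987}{4} \approx -1.7875 \cdot 10^{5}$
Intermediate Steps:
$O{\left(x,D \right)} = \frac{-3 + D}{2 + x}$
$\left(-460 + O{\left(-18,N \right)}\right) 388 = \left(-460 + \frac{-3 + 14}{2 - 18}\right) 388 = \left(-460 + \frac{1}{-16} \cdot 11\right) 388 = \left(-460 - \frac{11}{16}\right) 388 = \left(- \frac{7371}{16}\right) 388 = - \frac{714987}{4}$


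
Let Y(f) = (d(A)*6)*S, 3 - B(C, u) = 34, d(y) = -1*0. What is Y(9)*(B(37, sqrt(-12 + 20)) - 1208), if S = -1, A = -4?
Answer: 0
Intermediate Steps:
d(y) = 0
B(C, u) = -31 (B(C, u) = 3 - 1*34 = 3 - 34 = -31)
Y(f) = 0 (Y(f) = (0*6)*(-1) = 0*(-1) = 0)
Y(9)*(B(37, sqrt(-12 + 20)) - 1208) = 0*(-31 - 1208) = 0*(-1239) = 0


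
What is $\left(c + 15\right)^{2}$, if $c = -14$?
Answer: $1$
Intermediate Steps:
$\left(c + 15\right)^{2} = \left(-14 + 15\right)^{2} = 1^{2} = 1$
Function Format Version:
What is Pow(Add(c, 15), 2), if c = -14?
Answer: 1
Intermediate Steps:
Pow(Add(c, 15), 2) = Pow(Add(-14, 15), 2) = Pow(1, 2) = 1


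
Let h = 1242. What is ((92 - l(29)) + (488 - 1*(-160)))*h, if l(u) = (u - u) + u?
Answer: 883062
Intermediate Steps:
l(u) = u (l(u) = 0 + u = u)
((92 - l(29)) + (488 - 1*(-160)))*h = ((92 - 1*29) + (488 - 1*(-160)))*1242 = ((92 - 29) + (488 + 160))*1242 = (63 + 648)*1242 = 711*1242 = 883062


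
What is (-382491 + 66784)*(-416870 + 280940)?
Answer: 42914052510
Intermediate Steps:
(-382491 + 66784)*(-416870 + 280940) = -315707*(-135930) = 42914052510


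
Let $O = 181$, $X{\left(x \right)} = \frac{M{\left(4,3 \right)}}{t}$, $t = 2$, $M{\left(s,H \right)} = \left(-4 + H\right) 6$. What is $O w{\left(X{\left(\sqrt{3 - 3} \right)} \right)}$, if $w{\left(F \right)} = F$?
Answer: $-543$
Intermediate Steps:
$M{\left(s,H \right)} = -24 + 6 H$
$X{\left(x \right)} = -3$ ($X{\left(x \right)} = \frac{-24 + 6 \cdot 3}{2} = \left(-24 + 18\right) \frac{1}{2} = \left(-6\right) \frac{1}{2} = -3$)
$O w{\left(X{\left(\sqrt{3 - 3} \right)} \right)} = 181 \left(-3\right) = -543$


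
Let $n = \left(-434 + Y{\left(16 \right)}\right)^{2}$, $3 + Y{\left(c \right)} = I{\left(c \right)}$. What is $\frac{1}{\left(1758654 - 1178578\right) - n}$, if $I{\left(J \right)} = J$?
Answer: $\frac{1}{402835} \approx 2.4824 \cdot 10^{-6}$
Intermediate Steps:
$Y{\left(c \right)} = -3 + c$
$n = 177241$ ($n = \left(-434 + \left(-3 + 16\right)\right)^{2} = \left(-434 + 13\right)^{2} = \left(-421\right)^{2} = 177241$)
$\frac{1}{\left(1758654 - 1178578\right) - n} = \frac{1}{\left(1758654 - 1178578\right) - 177241} = \frac{1}{580076 - 177241} = \frac{1}{402835}$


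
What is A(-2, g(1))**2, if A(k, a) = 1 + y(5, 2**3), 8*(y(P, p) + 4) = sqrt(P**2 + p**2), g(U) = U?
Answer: (24 - sqrt(89))**2/64 ≈ 3.3151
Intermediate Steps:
y(P, p) = -4 + sqrt(P**2 + p**2)/8
A(k, a) = -3 + sqrt(89)/8 (A(k, a) = 1 + (-4 + sqrt(5**2 + (2**3)**2)/8) = 1 + (-4 + sqrt(25 + 8**2)/8) = 1 + (-4 + sqrt(25 + 64)/8) = 1 + (-4 + sqrt(89)/8) = -3 + sqrt(89)/8)
A(-2, g(1))**2 = (-3 + sqrt(89)/8)**2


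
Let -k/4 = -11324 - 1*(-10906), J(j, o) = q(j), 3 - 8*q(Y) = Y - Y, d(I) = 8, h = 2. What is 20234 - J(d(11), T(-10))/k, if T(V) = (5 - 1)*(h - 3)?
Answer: 270649981/13376 ≈ 20234.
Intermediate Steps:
T(V) = -4 (T(V) = (5 - 1)*(2 - 3) = 4*(-1) = -4)
q(Y) = 3/8 (q(Y) = 3/8 - (Y - Y)/8 = 3/8 - ⅛*0 = 3/8 + 0 = 3/8)
J(j, o) = 3/8
k = 1672 (k = -4*(-11324 - 1*(-10906)) = -4*(-11324 + 10906) = -4*(-418) = 1672)
20234 - J(d(11), T(-10))/k = 20234 - 3/(8*1672) = 20234 - 1*3/13376 = 20234 - 3/13376 = 270649981/13376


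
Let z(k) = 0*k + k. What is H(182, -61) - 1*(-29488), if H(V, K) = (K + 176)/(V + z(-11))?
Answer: 5042563/171 ≈ 29489.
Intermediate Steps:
z(k) = k (z(k) = 0 + k = k)
H(V, K) = (176 + K)/(-11 + V) (H(V, K) = (K + 176)/(V - 11) = (176 + K)/(-11 + V))
H(182, -61) - 1*(-29488) = (176 - 61)/(-11 + 182) - 1*(-29488) = 115/171 + 29488 = 5042563/171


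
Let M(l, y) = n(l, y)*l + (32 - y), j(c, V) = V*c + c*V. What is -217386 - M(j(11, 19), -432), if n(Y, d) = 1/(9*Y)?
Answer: -1960651/9 ≈ -2.1785e+5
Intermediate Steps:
n(Y, d) = 1/(9*Y)
j(c, V) = 2*V*c (j(c, V) = V*c + V*c = 2*V*c)
M(l, y) = 289/9 - y (M(l, y) = (1/(9*l))*l + (32 - y) = 1/9 + (32 - y) = 289/9 - y)
-217386 - M(j(11, 19), -432) = -217386 - (289/9 - 1*(-432)) = -217386 - (289/9 + 432) = -217386 - 1*4177/9 = -217386 - 4177/9 = -1960651/9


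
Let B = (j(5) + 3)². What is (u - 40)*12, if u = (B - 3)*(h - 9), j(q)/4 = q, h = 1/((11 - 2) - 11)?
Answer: -60444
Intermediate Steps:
h = -½ (h = 1/(9 - 11) = 1/(-2) = -½ ≈ -0.50000)
j(q) = 4*q
B = 529 (B = (4*5 + 3)² = (20 + 3)² = 23² = 529)
u = -4997 (u = (529 - 3)*(-½ - 9) = 526*(-19/2) = -4997)
(u - 40)*12 = (-4997 - 40)*12 = -5037*12 = -60444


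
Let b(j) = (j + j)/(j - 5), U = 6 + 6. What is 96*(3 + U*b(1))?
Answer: -288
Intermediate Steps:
U = 12
b(j) = 2*j/(-5 + j) (b(j) = (2*j)/(-5 + j) = 2*j/(-5 + j))
96*(3 + U*b(1)) = 96*(3 + 12*(2*1/(-5 + 1))) = 96*(3 + 12*(2*1/(-4))) = 96*(3 + 12*(2*1*(-¼))) = 96*(3 + 12*(-½)) = 96*(3 - 6) = 96*(-3) = -288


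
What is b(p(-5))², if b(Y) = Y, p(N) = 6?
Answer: 36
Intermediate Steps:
b(p(-5))² = 6² = 36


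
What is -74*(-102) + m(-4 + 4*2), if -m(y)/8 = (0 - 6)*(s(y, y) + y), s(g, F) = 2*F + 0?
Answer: 8124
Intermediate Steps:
s(g, F) = 2*F
m(y) = 144*y (m(y) = -8*(0 - 6)*(2*y + y) = -(-48)*3*y = -(-144)*y = 144*y)
-74*(-102) + m(-4 + 4*2) = -74*(-102) + 144*(-4 + 4*2) = 7548 + 144*(-4 + 8) = 7548 + 144*4 = 7548 + 576 = 8124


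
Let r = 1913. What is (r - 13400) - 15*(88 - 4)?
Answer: -12747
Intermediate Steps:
(r - 13400) - 15*(88 - 4) = (1913 - 13400) - 15*(88 - 4) = -11487 - 15*84 = -11487 - 1260 = -12747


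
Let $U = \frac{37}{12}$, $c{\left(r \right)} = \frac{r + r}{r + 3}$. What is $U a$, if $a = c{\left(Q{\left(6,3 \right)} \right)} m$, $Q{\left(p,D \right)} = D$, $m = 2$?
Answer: $\frac{37}{6} \approx 6.1667$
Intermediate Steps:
$c{\left(r \right)} = \frac{2 r}{3 + r}$
$a = 2$ ($a = 2 \cdot 3 \frac{1}{3 + 3} \cdot 2 = 2 \cdot 3 \cdot \frac{1}{6} \cdot 2 = 1 \cdot 2 = 2$)
$U = \frac{37}{12}$ ($U = 37 \cdot \frac{1}{12} = \frac{37}{12} \approx 3.0833$)
$U a = \frac{37}{12} \cdot 2 = \frac{37}{6}$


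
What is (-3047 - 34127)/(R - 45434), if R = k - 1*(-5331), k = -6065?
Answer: 18587/23084 ≈ 0.80519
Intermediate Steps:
R = -734 (R = -6065 - 1*(-5331) = -6065 + 5331 = -734)
(-3047 - 34127)/(R - 45434) = (-3047 - 34127)/(-734 - 45434) = -37174/(-46168) = -37174*(-1/46168) = 18587/23084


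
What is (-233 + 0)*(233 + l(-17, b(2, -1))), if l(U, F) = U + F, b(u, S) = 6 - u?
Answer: -51260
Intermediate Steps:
l(U, F) = F + U
(-233 + 0)*(233 + l(-17, b(2, -1))) = (-233 + 0)*(233 + ((6 - 1*2) - 17)) = -233*(233 + ((6 - 2) - 17)) = -233*(233 + (4 - 17)) = -233*(233 - 13) = -233*220 = -51260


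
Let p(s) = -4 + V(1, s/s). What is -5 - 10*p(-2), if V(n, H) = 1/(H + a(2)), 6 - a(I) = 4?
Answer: 95/3 ≈ 31.667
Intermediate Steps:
a(I) = 2 (a(I) = 6 - 1*4 = 6 - 4 = 2)
V(n, H) = 1/(2 + H) (V(n, H) = 1/(H + 2) = 1/(2 + H))
p(s) = -11/3 (p(s) = -4 + 1/(2 + s/s) = -4 + 1/(2 + 1) = -4 + 1/3 = -4 + ⅓ = -11/3)
-5 - 10*p(-2) = -5 - 10*(-11/3) = -5 + 110/3 = 95/3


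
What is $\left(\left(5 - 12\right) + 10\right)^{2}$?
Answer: $9$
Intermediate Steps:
$\left(\left(5 - 12\right) + 10\right)^{2} = \left(-7 + 10\right)^{2} = 3^{2} = 9$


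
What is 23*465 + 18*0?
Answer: 10695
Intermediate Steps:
23*465 + 18*0 = 10695 + 0 = 10695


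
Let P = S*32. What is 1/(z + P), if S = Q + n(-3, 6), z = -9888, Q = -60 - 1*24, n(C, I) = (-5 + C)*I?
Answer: -1/14112 ≈ -7.0862e-5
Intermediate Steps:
n(C, I) = I*(-5 + C)
Q = -84 (Q = -60 - 24 = -84)
S = -132 (S = -84 + 6*(-5 - 3) = -84 + 6*(-8) = -84 - 48 = -132)
P = -4224 (P = -132*32 = -4224)
1/(z + P) = 1/(-9888 - 4224) = 1/(-14112) = -1/14112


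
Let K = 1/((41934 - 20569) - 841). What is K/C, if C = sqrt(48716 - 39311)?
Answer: sqrt(1045)/64342740 ≈ 5.0241e-7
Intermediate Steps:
C = 3*sqrt(1045) (C = sqrt(9405) = 3*sqrt(1045) ≈ 96.979)
K = 1/20524 (K = 1/(21365 - 841) = 1/20524 ≈ 4.8723e-5)
K/C = 1/(20524*((3*sqrt(1045)))) = (sqrt(1045)/3135)/20524 = sqrt(1045)/64342740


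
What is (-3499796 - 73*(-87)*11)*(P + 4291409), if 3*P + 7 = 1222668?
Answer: -48351409542280/3 ≈ -1.6117e+13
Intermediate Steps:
P = 1222661/3 (P = -7/3 + (⅓)*1222668 = -7/3 + 407556 = 1222661/3 ≈ 4.0755e+5)
(-3499796 - 73*(-87)*11)*(P + 4291409) = (-3499796 - 73*(-87)*11)*(1222661/3 + 4291409) = (-3499796 + 6351*11)*(14096888/3) = (-3499796 + 69861)*(14096888/3) = -3429935*14096888/3 = -48351409542280/3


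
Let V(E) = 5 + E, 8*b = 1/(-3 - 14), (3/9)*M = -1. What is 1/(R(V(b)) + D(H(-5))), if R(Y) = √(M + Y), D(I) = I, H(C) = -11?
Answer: -1496/16185 - 2*√9214/16185 ≈ -0.10429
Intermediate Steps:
M = -3 (M = 3*(-1) = -3)
b = -1/136 (b = 1/(8*(-3 - 14)) = (⅛)/(-17) = (⅛)*(-1/17) = -1/136 ≈ -0.0073529)
R(Y) = √(-3 + Y)
1/(R(V(b)) + D(H(-5))) = 1/(√(-3 + (5 - 1/136)) - 11) = 1/(√(-3 + 679/136) - 11) = 1/(√(271/136) - 11) = 1/(√9214/68 - 11) = 1/(-11 + √9214/68)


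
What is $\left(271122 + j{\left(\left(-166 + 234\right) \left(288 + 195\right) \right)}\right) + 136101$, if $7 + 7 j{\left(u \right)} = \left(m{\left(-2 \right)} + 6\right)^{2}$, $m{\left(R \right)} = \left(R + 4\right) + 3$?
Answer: $\frac{2850675}{7} \approx 4.0724 \cdot 10^{5}$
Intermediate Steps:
$m{\left(R \right)} = 7 + R$ ($m{\left(R \right)} = \left(4 + R\right) + 3 = 7 + R$)
$j{\left(u \right)} = \frac{114}{7}$ ($j{\left(u \right)} = -1 + \frac{\left(\left(7 - 2\right) + 6\right)^{2}}{7} = -1 + \frac{\left(5 + 6\right)^{2}}{7} = -1 + \frac{11^{2}}{7} = -1 + \frac{1}{7} \cdot 121 = -1 + \frac{121}{7} = \frac{114}{7}$)
$\left(271122 + j{\left(\left(-166 + 234\right) \left(288 + 195\right) \right)}\right) + 136101 = \left(271122 + \frac{114}{7}\right) + 136101 = \frac{1897968}{7} + 136101 = \frac{2850675}{7}$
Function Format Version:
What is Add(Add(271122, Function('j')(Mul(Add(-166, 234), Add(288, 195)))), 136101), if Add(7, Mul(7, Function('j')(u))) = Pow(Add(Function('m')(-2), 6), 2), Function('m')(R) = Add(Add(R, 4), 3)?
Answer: Rational(2850675, 7) ≈ 4.0724e+5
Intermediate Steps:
Function('m')(R) = Add(7, R) (Function('m')(R) = Add(Add(4, R), 3) = Add(7, R))
Function('j')(u) = Rational(114, 7) (Function('j')(u) = Add(-1, Mul(Rational(1, 7), Pow(Add(Add(7, -2), 6), 2))) = Add(-1, Mul(Rational(1, 7), Pow(Add(5, 6), 2))) = Add(-1, Mul(Rational(1, 7), Pow(11, 2))) = Add(-1, Mul(Rational(1, 7), 121)) = Add(-1, Rational(121, 7)) = Rational(114, 7))
Add(Add(271122, Function('j')(Mul(Add(-166, 234), Add(288, 195)))), 136101) = Add(Add(271122, Rational(114, 7)), 136101) = Add(Rational(1897968, 7), 136101) = Rational(2850675, 7)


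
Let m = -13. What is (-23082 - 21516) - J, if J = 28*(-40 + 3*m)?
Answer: -42386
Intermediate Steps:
J = -2212 (J = 28*(-40 + 3*(-13)) = 28*(-40 - 39) = 28*(-79) = -2212)
(-23082 - 21516) - J = (-23082 - 21516) - 1*(-2212) = -44598 + 2212 = -42386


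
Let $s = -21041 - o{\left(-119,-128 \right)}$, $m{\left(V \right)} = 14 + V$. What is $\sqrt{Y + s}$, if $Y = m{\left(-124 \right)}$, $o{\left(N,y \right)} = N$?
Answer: $2 i \sqrt{5258} \approx 145.02 i$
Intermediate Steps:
$s = -20922$ ($s = -21041 - -119 = -21041 + 119 = -20922$)
$Y = -110$ ($Y = 14 - 124 = -110$)
$\sqrt{Y + s} = \sqrt{-110 - 20922} = \sqrt{-21032} = 2 i \sqrt{5258}$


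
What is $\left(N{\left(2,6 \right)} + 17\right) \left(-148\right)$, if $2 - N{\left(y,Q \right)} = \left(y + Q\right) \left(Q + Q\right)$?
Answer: $11396$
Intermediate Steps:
$N{\left(y,Q \right)} = 2 - 2 Q \left(Q + y\right)$ ($N{\left(y,Q \right)} = 2 - \left(y + Q\right) \left(Q + Q\right) = 2 - \left(Q + y\right) 2 Q = 2 - 2 Q \left(Q + y\right)$)
$\left(N{\left(2,6 \right)} + 17\right) \left(-148\right) = \left(\left(2 - 2 \cdot 6^{2} - 12 \cdot 2\right) + 17\right) \left(-148\right) = \left(\left(2 - 72 - 24\right) + 17\right) \left(-148\right) = \left(-94 + 17\right) \left(-148\right) = \left(-77\right) \left(-148\right) = 11396$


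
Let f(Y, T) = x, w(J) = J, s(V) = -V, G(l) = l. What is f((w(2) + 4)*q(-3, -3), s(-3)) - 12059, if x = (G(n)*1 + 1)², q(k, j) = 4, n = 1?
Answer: -12055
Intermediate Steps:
x = 4 (x = (1*1 + 1)² = (1 + 1)² = 2² = 4)
f(Y, T) = 4
f((w(2) + 4)*q(-3, -3), s(-3)) - 12059 = 4 - 12059 = -12055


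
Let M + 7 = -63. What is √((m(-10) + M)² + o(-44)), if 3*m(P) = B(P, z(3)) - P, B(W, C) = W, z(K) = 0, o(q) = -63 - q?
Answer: √4881 ≈ 69.864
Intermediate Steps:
M = -70 (M = -7 - 63 = -70)
m(P) = 0 (m(P) = (P - P)/3 = (⅓)*0 = 0)
√((m(-10) + M)² + o(-44)) = √((0 - 70)² + (-63 - 1*(-44))) = √((-70)² + (-63 + 44)) = √(4900 - 19) = √4881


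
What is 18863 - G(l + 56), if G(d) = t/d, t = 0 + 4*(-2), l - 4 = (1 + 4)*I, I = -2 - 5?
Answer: 471583/25 ≈ 18863.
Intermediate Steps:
I = -7
l = -31 (l = 4 + (1 + 4)*(-7) = 4 + 5*(-7) = 4 - 35 = -31)
t = -8 (t = 0 - 8 = -8)
G(d) = -8/d
18863 - G(l + 56) = 18863 - (-8)/(-31 + 56) = 18863 - (-8)/25 = 18863 - 1*(-8/25) = 18863 + 8/25 = 471583/25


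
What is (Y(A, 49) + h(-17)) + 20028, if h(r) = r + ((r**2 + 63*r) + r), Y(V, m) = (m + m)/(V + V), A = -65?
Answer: 1248731/65 ≈ 19211.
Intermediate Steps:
Y(V, m) = m/V (Y(V, m) = (2*m)/((2*V)) = (2*m)*(1/(2*V)) = m/V)
h(r) = r**2 + 65*r (h(r) = r + (r**2 + 64*r) = r**2 + 65*r)
(Y(A, 49) + h(-17)) + 20028 = (49/(-65) - 17*(65 - 17)) + 20028 = (49*(-1/65) - 17*48) + 20028 = (-49/65 - 816) + 20028 = -53089/65 + 20028 = 1248731/65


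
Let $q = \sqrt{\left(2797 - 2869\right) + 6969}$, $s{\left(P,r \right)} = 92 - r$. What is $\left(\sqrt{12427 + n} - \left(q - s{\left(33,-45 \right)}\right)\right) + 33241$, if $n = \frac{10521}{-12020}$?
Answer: $33378 - 11 \sqrt{57} + \frac{\sqrt{448832867095}}{6010} \approx 33406.0$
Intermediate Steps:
$n = - \frac{10521}{12020}$ ($n = 10521 \left(- \frac{1}{12020}\right) = - \frac{10521}{12020} \approx -0.87529$)
$q = 11 \sqrt{57}$ ($q = \sqrt{-72 + 6969} = \sqrt{6897} = 11 \sqrt{57} \approx 83.048$)
$\left(\sqrt{12427 + n} - \left(q - s{\left(33,-45 \right)}\right)\right) + 33241 = \left(\sqrt{12427 - \frac{10521}{12020}} + \left(\left(92 - -45\right) - 11 \sqrt{57}\right)\right) + 33241 = \left(\sqrt{\frac{149362019}{12020}} + \left(\left(92 + 45\right) - 11 \sqrt{57}\right)\right) + 33241 = \left(\frac{\sqrt{448832867095}}{6010} + \left(137 - 11 \sqrt{57}\right)\right) + 33241 = \left(137 - 11 \sqrt{57} + \frac{\sqrt{448832867095}}{6010}\right) + 33241 = 33378 - 11 \sqrt{57} + \frac{\sqrt{448832867095}}{6010}$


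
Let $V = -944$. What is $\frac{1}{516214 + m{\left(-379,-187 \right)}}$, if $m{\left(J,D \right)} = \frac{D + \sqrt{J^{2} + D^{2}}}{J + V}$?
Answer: $\frac{903544581807}{466422490464634871} + \frac{1323 \sqrt{178610}}{466422490464634871} \approx 1.9372 \cdot 10^{-6}$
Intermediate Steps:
$m{\left(J,D \right)} = \frac{D + \sqrt{D^{2} + J^{2}}}{-944 + J}$ ($m{\left(J,D \right)} = \frac{D + \sqrt{J^{2} + D^{2}}}{J - 944} = \frac{D + \sqrt{D^{2} + J^{2}}}{-944 + J}$)
$\frac{1}{516214 + m{\left(-379,-187 \right)}} = \frac{1}{516214 + \frac{-187 + \sqrt{\left(-187\right)^{2} + \left(-379\right)^{2}}}{-944 - 379}} = \frac{1}{516214 + \frac{-187 + \sqrt{34969 + 143641}}{-1323}} = \frac{1}{516214 - \frac{-187 + \sqrt{178610}}{1323}} = \frac{1}{516214 + \left(\frac{187}{1323} - \frac{\sqrt{178610}}{1323}\right)} = \frac{1}{\frac{682951309}{1323} - \frac{\sqrt{178610}}{1323}}$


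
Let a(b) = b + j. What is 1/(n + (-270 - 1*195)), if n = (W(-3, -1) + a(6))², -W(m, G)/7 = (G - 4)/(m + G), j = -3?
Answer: -16/6911 ≈ -0.0023151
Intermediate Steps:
W(m, G) = -7*(-4 + G)/(G + m) (W(m, G) = -7*(G - 4)/(m + G) = -7*(-4 + G)/(G + m))
a(b) = -3 + b (a(b) = b - 3 = -3 + b)
n = 529/16 (n = (7*(4 - 1*(-1))/(-1 - 3) + (-3 + 6))² = (7*(4 + 1)/(-4) + 3)² = (7*(-¼)*5 + 3)² = (-35/4 + 3)² = (-23/4)² = 529/16 ≈ 33.063)
1/(n + (-270 - 1*195)) = 1/(529/16 + (-270 - 1*195)) = 1/(529/16 + (-270 - 195)) = 1/(529/16 - 465) = 1/(-6911/16) = -16/6911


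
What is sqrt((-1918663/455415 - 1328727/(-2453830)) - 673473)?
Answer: I*sqrt(33642336729348426763311812430)/223502197890 ≈ 820.66*I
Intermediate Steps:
sqrt((-1918663/455415 - 1328727/(-2453830)) - 673473) = sqrt((-1918663*1/455415 - 1328727*(-1/2453830)) - 673473) = sqrt((-1918663/455415 + 1328727/2453830) - 673473) = sqrt(-820590124517/223502197890 - 673473) = sqrt(-150523516309696487/223502197890) = I*sqrt(33642336729348426763311812430)/223502197890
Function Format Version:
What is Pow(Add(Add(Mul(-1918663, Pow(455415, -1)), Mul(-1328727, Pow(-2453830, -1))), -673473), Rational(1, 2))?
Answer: Mul(Rational(1, 223502197890), I, Pow(33642336729348426763311812430, Rational(1, 2))) ≈ Mul(820.66, I)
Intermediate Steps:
Pow(Add(Add(Mul(-1918663, Pow(455415, -1)), Mul(-1328727, Pow(-2453830, -1))), -673473), Rational(1, 2)) = Pow(Add(Add(Mul(-1918663, Rational(1, 455415)), Mul(-1328727, Rational(-1, 2453830))), -673473), Rational(1, 2)) = Pow(Add(Add(Rational(-1918663, 455415), Rational(1328727, 2453830)), -673473), Rational(1, 2)) = Pow(Add(Rational(-820590124517, 223502197890), -673473), Rational(1, 2)) = Pow(Rational(-150523516309696487, 223502197890), Rational(1, 2)) = Mul(Rational(1, 223502197890), I, Pow(33642336729348426763311812430, Rational(1, 2)))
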